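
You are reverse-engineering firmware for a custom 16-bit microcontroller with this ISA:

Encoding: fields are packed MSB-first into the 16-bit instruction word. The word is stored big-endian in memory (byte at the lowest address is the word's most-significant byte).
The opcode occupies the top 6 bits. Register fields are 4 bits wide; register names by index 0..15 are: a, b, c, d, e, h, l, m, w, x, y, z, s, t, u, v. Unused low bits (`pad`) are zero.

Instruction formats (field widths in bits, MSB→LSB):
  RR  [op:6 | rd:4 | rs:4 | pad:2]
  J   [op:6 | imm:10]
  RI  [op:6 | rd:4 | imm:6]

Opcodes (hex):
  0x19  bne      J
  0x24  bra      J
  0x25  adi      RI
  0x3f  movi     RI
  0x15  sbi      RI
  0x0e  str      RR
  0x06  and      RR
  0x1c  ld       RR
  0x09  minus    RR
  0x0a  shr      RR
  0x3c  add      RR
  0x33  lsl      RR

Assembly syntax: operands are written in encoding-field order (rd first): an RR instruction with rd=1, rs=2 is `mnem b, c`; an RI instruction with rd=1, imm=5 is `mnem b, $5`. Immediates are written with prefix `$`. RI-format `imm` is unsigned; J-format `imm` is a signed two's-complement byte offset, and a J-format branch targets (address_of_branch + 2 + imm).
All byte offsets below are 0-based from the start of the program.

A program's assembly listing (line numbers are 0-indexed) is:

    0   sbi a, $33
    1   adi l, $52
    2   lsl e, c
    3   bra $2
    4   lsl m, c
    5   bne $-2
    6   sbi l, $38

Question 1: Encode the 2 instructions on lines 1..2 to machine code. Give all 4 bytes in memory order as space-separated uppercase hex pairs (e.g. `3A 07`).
1. adi fields op=0x25:6|rd=6:4|imm=52:6 → word 95b4h → 95 b4
2. lsl fields op=0x33:6|rd=4:4|rs=2:4|pad=0:2 → word cd08h → cd 08

95 B4 CD 08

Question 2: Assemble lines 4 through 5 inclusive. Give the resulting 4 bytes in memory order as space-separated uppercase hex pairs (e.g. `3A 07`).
CD C8 67 FE

line 4 (lsl): pack op=0x33:6|rd=7:4|rs=2:4|pad=0:2 = 0xcdc8; big→ cd c8
line 5 (bne): pack op=0x19:6|imm=-2:10 = 0x67fe; big→ 67 fe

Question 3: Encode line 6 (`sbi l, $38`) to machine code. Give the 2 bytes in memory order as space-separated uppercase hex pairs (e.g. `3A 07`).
line 6 (sbi): pack op=0x15:6|rd=6:4|imm=38:6 = 0x55a6; big→ 55 a6

55 A6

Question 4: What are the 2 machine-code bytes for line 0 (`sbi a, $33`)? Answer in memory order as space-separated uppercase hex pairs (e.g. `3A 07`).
54 21

L0: sbi op=0x15:6|rd=0:4|imm=33:6 ⇒ 0x5421 ⇒ big 54 21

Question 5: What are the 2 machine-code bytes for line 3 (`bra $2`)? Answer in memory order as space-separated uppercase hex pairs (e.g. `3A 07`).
3. bra fields op=0x24:6|imm=2:10 → word 9002h → 90 02

90 02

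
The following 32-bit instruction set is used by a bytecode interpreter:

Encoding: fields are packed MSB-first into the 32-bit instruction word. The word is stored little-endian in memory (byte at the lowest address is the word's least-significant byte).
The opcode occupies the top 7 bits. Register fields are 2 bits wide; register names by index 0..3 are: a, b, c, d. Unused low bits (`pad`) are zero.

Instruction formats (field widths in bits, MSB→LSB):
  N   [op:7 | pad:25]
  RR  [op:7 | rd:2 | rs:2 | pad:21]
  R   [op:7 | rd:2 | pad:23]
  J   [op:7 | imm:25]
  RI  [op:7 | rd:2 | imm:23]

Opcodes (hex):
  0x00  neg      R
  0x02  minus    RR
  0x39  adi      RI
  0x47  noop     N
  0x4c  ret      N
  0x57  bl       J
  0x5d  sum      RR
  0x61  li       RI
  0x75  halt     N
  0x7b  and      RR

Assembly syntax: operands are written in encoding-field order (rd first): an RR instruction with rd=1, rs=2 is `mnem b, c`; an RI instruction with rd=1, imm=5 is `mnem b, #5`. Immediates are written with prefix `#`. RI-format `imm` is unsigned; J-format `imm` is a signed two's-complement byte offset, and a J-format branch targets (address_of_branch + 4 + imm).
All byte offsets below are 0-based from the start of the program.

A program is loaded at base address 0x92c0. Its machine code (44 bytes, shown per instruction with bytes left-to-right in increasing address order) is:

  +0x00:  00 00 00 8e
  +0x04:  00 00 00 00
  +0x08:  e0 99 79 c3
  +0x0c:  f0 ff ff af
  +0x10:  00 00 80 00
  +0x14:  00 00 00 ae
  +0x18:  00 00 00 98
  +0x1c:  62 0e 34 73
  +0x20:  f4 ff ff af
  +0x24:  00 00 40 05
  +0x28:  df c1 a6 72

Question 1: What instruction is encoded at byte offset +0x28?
adi b, #2539999

off 0x28: read df c1 a6 72 as little → 0x72a6c1df
  opcode bits[31:25]=0x39: adi/RI
  [24:23] rd=1 = b
  [22:0] imm=2539999 = #2539999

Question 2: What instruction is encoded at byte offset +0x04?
@+04  little-endian(00 00 00 00) = 0x00000000
  op=0x00000000>>25=0x0 ⇒ neg (R)
  rd: (w>>23)&0x3=0x0 → a

neg a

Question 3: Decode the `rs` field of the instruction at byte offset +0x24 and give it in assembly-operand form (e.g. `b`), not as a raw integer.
[24] 00 00 40 05 → 0x05400000
  opcode bits[31:25]=0x2: minus/RR
  rd@[24:23]=0x2 ⇒ c
  rs@[22:21]=0x2 ⇒ c

c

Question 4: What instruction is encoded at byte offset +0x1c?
adi c, #3411554

[1c] 62 0e 34 73 → 0x73340e62
  opcode bits[31:25]=0x39: adi/RI
  rd: (w>>23)&0x3=0x2 → c
  imm: (w>>0)&0x7fffff=0x340e62 → #3411554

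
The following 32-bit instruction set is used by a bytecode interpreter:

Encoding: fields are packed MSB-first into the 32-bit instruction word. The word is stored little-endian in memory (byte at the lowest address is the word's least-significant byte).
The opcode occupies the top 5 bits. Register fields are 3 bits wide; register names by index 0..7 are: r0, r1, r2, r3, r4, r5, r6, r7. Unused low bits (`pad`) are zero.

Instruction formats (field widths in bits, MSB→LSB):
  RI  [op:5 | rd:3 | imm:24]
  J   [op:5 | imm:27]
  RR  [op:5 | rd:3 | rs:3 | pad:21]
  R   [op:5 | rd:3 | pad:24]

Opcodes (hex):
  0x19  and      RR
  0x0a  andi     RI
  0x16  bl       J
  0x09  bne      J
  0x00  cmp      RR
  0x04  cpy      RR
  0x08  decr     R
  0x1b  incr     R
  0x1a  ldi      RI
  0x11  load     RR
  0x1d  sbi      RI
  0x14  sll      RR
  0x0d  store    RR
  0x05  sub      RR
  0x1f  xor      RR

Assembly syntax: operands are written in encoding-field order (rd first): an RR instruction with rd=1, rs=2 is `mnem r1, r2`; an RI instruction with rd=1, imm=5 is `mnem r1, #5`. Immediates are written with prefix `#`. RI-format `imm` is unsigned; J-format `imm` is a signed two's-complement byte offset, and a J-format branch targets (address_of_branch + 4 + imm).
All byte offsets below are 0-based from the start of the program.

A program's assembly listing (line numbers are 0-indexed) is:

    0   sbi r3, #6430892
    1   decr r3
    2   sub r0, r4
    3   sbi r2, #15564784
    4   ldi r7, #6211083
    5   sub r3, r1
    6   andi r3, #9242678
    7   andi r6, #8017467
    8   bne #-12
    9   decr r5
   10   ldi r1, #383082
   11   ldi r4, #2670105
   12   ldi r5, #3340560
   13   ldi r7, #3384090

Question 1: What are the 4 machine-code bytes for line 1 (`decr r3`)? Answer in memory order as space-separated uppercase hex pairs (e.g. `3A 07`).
00 00 00 43

line 1 (decr): pack op=0x8:5|rd=3:3|pad=0:24 = 0x43000000; little→ 00 00 00 43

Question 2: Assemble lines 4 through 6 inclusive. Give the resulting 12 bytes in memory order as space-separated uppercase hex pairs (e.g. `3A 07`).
0B C6 5E D7 00 00 20 2B 36 08 8D 53

line 4 (ldi): pack op=0x1a:5|rd=7:3|imm=6211083:24 = 0xd75ec60b; little→ 0b c6 5e d7
line 5 (sub): pack op=0x5:5|rd=3:3|rs=1:3|pad=0:21 = 0x2b200000; little→ 00 00 20 2b
line 6 (andi): pack op=0xa:5|rd=3:3|imm=9242678:24 = 0x538d0836; little→ 36 08 8d 53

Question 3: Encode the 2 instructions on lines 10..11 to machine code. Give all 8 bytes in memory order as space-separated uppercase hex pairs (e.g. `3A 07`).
6A D8 05 D1 19 BE 28 D4

L10: ldi op=0x1a:5|rd=1:3|imm=383082:24 ⇒ 0xd105d86a ⇒ little 6a d8 05 d1
L11: ldi op=0x1a:5|rd=4:3|imm=2670105:24 ⇒ 0xd428be19 ⇒ little 19 be 28 d4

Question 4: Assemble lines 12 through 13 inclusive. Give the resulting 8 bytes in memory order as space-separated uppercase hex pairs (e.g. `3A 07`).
line 12 (ldi): pack op=0x1a:5|rd=5:3|imm=3340560:24 = 0xd532f910; little→ 10 f9 32 d5
line 13 (ldi): pack op=0x1a:5|rd=7:3|imm=3384090:24 = 0xd733a31a; little→ 1a a3 33 d7

10 F9 32 D5 1A A3 33 D7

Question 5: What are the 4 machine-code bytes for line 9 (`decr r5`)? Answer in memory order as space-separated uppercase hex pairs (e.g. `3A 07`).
line 9 (decr): pack op=0x8:5|rd=5:3|pad=0:24 = 0x45000000; little→ 00 00 00 45

00 00 00 45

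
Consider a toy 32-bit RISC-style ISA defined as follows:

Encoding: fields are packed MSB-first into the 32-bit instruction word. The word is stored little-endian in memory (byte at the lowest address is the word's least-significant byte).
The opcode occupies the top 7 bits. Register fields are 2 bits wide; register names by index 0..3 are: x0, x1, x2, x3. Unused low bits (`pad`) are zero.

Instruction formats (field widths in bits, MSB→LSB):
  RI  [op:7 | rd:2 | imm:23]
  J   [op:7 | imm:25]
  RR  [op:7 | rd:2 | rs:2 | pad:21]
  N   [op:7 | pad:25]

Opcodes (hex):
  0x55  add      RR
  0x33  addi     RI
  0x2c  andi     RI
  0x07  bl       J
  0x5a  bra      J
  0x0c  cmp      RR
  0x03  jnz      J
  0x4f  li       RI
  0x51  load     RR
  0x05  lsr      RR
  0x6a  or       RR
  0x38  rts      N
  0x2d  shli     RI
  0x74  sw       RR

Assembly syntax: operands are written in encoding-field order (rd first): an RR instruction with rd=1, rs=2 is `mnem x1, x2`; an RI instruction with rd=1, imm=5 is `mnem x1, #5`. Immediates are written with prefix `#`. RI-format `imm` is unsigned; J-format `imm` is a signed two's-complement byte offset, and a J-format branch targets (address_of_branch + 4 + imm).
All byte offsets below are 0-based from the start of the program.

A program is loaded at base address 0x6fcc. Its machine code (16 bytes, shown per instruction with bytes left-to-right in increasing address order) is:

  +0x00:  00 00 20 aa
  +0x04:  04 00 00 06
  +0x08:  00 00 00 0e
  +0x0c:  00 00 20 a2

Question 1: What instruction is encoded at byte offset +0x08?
bl #0

@+08  little-endian(00 00 00 0e) = 0x0e000000
  top 7b → 0x7 → bl [J]
  imm@[24:0]=0x0 ⇒ #0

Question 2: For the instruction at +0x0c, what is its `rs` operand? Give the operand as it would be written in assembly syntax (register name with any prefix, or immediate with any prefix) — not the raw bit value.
+0x0c: 00 00 20 a2 ⇒ word 0xa2200000 (little)
  op=0xa2200000>>25=0x51 ⇒ load (RR)
  rd: (w>>23)&0x3=0x0 → x0
  rs: (w>>21)&0x3=0x1 → x1

x1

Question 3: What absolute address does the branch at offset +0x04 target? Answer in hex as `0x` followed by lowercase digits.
[04] 04 00 00 06 → 0x06000004
  op=0x06000004>>25=0x3 ⇒ jnz (J)
  imm@[24:0]=0x4 ⇒ #4
  target = base 0x6fcc + off 0x04 + 4 + imm 4 = 0x6fd8

0x6fd8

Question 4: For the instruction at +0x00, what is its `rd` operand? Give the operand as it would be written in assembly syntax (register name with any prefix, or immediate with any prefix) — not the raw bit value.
+0x00: 00 00 20 aa ⇒ word 0xaa200000 (little)
  opcode bits[31:25]=0x55: add/RR
  rd@[24:23]=0x0 ⇒ x0
  rs@[22:21]=0x1 ⇒ x1

x0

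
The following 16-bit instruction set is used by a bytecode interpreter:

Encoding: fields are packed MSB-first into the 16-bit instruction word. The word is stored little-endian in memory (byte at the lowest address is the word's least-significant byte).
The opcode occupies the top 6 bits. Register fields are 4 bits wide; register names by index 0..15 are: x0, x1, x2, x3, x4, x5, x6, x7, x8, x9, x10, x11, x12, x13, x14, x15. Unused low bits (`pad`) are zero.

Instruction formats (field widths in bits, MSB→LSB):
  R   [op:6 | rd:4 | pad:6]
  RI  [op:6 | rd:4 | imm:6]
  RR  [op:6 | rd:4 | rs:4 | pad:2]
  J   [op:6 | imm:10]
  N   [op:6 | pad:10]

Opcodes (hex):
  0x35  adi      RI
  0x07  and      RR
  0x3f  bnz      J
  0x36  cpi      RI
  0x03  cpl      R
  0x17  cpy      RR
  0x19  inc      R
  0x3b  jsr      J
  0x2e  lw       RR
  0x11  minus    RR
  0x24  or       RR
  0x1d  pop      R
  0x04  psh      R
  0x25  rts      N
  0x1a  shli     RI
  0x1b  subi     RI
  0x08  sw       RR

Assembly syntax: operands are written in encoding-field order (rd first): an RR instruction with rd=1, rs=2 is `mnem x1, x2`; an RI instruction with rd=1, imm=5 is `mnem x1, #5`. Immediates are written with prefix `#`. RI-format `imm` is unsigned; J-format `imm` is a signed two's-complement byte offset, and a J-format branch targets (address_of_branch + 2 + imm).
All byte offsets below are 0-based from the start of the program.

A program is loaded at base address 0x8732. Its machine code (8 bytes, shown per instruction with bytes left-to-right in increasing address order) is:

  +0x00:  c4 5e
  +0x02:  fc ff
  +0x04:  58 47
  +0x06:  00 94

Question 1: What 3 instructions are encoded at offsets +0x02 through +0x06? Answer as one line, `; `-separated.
[02] fc ff → 0xfffc
  top 6b → 0x3f → bnz [J]
  imm@[9:0]=0x3fc (s10→-4) ⇒ #-4
[04] 58 47 → 0x4758
  top 6b → 0x11 → minus [RR]
  rd@[9:6]=0xd ⇒ x13
  rs@[5:2]=0x6 ⇒ x6
[06] 00 94 → 0x9400
  top 6b → 0x25 → rts [N]

bnz #-4; minus x13, x6; rts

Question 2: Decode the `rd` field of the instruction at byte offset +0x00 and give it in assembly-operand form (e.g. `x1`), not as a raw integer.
x11

off 0x00: read c4 5e as little → 0x5ec4
  top 6b → 0x17 → cpy [RR]
  rd@[9:6]=0xb ⇒ x11
  rs@[5:2]=0x1 ⇒ x1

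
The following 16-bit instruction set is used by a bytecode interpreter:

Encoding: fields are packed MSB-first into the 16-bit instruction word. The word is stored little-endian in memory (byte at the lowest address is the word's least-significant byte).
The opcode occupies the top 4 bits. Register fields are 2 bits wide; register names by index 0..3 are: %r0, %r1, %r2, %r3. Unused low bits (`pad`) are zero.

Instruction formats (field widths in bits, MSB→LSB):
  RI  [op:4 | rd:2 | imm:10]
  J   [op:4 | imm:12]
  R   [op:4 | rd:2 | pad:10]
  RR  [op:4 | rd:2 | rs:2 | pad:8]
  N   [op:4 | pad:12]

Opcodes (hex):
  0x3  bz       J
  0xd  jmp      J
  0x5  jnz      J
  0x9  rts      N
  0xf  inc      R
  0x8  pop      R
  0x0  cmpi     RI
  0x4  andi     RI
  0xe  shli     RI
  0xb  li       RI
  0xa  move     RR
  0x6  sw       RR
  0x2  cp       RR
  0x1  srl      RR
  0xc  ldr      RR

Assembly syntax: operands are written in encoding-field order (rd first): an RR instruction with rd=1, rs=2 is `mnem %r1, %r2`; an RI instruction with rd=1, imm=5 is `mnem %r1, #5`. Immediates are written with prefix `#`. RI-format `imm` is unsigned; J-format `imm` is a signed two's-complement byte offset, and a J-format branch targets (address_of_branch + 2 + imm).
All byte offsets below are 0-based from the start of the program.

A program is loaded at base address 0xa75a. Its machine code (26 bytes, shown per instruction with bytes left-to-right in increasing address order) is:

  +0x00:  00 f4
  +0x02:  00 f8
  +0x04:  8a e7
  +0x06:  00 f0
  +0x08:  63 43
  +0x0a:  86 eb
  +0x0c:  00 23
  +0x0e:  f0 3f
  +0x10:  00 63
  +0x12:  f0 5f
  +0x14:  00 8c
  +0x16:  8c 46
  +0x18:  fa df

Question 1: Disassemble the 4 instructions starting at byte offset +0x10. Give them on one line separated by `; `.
+0x10: 00 63 ⇒ word 0x6300 (little)
  op=0x6300>>12=0x6 ⇒ sw (RR)
  rd: (w>>10)&0x3=0x0 → %r0
  rs: (w>>8)&0x3=0x3 → %r3
+0x12: f0 5f ⇒ word 0x5ff0 (little)
  op=0x5ff0>>12=0x5 ⇒ jnz (J)
  imm: (w>>0)&0xfff=0xff0 (s12→-16) → #-16
+0x14: 00 8c ⇒ word 0x8c00 (little)
  op=0x8c00>>12=0x8 ⇒ pop (R)
  rd: (w>>10)&0x3=0x3 → %r3
+0x16: 8c 46 ⇒ word 0x468c (little)
  op=0x468c>>12=0x4 ⇒ andi (RI)
  rd: (w>>10)&0x3=0x1 → %r1
  imm: (w>>0)&0x3ff=0x28c → #652

sw %r0, %r3; jnz #-16; pop %r3; andi %r1, #652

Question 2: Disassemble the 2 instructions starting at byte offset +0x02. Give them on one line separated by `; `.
off 0x02: read 00 f8 as little → 0xf800
  op=0xf800>>12=0xf ⇒ inc (R)
  rd: (w>>10)&0x3=0x2 → %r2
off 0x04: read 8a e7 as little → 0xe78a
  op=0xe78a>>12=0xe ⇒ shli (RI)
  rd: (w>>10)&0x3=0x1 → %r1
  imm: (w>>0)&0x3ff=0x38a → #906

inc %r2; shli %r1, #906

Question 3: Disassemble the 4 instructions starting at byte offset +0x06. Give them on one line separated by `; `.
inc %r0; andi %r0, #867; shli %r2, #902; cp %r0, %r3

@+06  little-endian(00 f0) = 0xf000
  opcode bits[15:12]=0xf: inc/R
  rd@[11:10]=0x0 ⇒ %r0
@+08  little-endian(63 43) = 0x4363
  opcode bits[15:12]=0x4: andi/RI
  rd@[11:10]=0x0 ⇒ %r0
  imm@[9:0]=0x363 ⇒ #867
@+0a  little-endian(86 eb) = 0xeb86
  opcode bits[15:12]=0xe: shli/RI
  rd@[11:10]=0x2 ⇒ %r2
  imm@[9:0]=0x386 ⇒ #902
@+0c  little-endian(00 23) = 0x2300
  opcode bits[15:12]=0x2: cp/RR
  rd@[11:10]=0x0 ⇒ %r0
  rs@[9:8]=0x3 ⇒ %r3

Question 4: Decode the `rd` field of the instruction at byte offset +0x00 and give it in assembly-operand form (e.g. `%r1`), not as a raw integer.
%r1

@+00  little-endian(00 f4) = 0xf400
  op=0xf400>>12=0xf ⇒ inc (R)
  [11:10] rd=1 = %r1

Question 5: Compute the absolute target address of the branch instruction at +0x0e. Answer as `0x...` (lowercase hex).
0xa75a

[0e] f0 3f → 0x3ff0
  op=0x3ff0>>12=0x3 ⇒ bz (J)
  [11:0] imm=4080 (s12→-16) = #-16
  target = base 0xa75a + off 0x0e + 2 + imm -16 = 0xa75a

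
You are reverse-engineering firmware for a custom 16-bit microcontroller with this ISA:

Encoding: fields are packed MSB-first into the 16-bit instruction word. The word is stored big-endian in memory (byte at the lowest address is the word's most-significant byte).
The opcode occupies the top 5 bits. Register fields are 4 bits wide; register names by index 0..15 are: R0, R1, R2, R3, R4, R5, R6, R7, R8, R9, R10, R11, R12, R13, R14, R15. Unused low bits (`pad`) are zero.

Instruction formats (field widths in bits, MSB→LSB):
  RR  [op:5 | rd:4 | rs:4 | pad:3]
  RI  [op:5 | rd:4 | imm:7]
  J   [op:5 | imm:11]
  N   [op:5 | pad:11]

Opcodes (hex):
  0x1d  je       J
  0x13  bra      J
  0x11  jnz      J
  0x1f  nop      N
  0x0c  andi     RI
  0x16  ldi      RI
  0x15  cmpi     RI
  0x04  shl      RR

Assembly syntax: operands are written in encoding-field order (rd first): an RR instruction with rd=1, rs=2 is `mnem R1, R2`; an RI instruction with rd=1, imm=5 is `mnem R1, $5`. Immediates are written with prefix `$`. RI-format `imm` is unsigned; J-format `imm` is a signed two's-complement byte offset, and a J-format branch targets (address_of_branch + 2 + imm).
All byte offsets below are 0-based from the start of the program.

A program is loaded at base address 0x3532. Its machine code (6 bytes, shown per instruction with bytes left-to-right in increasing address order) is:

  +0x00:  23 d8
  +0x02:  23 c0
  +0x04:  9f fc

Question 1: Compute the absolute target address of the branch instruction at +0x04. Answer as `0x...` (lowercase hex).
off 0x04: read 9f fc as big → 0x9ffc
  opcode bits[15:11]=0x13: bra/J
  imm: (w>>0)&0x7ff=0x7fc (s11→-4) → $-4
  target = base 0x3532 + off 0x04 + 2 + imm -4 = 0x3534

0x3534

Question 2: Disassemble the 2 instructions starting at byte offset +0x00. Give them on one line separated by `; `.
shl R7, R11; shl R7, R8

+0x00: 23 d8 ⇒ word 0x23d8 (big)
  opcode bits[15:11]=0x4: shl/RR
  rd: (w>>7)&0xf=0x7 → R7
  rs: (w>>3)&0xf=0xb → R11
+0x02: 23 c0 ⇒ word 0x23c0 (big)
  opcode bits[15:11]=0x4: shl/RR
  rd: (w>>7)&0xf=0x7 → R7
  rs: (w>>3)&0xf=0x8 → R8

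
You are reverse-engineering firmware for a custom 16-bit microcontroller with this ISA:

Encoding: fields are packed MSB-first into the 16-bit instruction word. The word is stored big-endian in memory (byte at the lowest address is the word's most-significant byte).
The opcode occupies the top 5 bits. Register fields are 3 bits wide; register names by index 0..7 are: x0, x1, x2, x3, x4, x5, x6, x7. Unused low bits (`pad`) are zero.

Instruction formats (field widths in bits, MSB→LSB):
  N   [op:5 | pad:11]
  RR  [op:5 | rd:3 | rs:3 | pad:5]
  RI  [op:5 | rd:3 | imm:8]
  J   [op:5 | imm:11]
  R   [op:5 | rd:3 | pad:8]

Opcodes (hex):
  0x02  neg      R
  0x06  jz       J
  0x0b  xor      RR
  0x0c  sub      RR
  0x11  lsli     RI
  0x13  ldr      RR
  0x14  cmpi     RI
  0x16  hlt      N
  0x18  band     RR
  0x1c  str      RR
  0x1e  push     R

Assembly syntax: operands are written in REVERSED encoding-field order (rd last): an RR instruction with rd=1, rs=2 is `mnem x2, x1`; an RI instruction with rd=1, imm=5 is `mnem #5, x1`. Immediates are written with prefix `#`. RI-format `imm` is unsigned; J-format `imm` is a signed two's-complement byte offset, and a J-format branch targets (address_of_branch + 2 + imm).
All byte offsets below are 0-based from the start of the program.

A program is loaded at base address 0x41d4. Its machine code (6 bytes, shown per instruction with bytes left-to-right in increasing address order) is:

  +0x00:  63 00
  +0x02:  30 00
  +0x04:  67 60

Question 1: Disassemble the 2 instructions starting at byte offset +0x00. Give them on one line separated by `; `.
+0x00: 63 00 ⇒ word 0x6300 (big)
  top 5b → 0xc → sub [RR]
  rd: (w>>8)&0x7=0x3 → x3
  rs: (w>>5)&0x7=0x0 → x0
+0x02: 30 00 ⇒ word 0x3000 (big)
  top 5b → 0x6 → jz [J]
  imm: (w>>0)&0x7ff=0x0 → #0

sub x0, x3; jz #0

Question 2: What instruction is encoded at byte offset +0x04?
sub x3, x7

off 0x04: read 67 60 as big → 0x6760
  op=0x6760>>11=0xc ⇒ sub (RR)
  rd: (w>>8)&0x7=0x7 → x7
  rs: (w>>5)&0x7=0x3 → x3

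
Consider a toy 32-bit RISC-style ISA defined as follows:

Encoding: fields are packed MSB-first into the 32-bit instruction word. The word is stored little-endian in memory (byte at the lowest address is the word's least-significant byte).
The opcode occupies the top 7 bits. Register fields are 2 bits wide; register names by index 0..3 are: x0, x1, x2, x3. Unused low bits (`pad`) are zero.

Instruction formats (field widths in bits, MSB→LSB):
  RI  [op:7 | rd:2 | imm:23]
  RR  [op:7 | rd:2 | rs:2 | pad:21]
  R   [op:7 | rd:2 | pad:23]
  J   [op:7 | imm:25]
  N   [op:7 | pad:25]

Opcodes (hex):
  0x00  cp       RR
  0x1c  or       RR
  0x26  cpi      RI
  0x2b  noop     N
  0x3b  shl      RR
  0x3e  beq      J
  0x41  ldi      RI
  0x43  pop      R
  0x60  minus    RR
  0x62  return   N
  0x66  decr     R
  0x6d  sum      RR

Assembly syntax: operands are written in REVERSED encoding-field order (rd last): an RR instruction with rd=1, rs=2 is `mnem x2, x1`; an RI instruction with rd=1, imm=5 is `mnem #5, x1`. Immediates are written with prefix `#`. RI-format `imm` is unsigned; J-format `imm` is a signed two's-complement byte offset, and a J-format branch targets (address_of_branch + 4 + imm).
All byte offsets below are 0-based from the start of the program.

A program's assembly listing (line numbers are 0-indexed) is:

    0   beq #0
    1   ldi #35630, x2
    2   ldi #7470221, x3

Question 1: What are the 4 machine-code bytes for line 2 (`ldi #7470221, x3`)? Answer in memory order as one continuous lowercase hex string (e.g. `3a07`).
L2: ldi op=0x41:7|rd=3:2|imm=7470221:23 ⇒ 0x83f1fc8d ⇒ little 8d fc f1 83

8dfcf183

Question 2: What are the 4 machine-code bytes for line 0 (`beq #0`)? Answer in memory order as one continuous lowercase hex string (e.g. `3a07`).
line 0 (beq): pack op=0x3e:7|imm=0:25 = 0x7c000000; little→ 00 00 00 7c

0000007c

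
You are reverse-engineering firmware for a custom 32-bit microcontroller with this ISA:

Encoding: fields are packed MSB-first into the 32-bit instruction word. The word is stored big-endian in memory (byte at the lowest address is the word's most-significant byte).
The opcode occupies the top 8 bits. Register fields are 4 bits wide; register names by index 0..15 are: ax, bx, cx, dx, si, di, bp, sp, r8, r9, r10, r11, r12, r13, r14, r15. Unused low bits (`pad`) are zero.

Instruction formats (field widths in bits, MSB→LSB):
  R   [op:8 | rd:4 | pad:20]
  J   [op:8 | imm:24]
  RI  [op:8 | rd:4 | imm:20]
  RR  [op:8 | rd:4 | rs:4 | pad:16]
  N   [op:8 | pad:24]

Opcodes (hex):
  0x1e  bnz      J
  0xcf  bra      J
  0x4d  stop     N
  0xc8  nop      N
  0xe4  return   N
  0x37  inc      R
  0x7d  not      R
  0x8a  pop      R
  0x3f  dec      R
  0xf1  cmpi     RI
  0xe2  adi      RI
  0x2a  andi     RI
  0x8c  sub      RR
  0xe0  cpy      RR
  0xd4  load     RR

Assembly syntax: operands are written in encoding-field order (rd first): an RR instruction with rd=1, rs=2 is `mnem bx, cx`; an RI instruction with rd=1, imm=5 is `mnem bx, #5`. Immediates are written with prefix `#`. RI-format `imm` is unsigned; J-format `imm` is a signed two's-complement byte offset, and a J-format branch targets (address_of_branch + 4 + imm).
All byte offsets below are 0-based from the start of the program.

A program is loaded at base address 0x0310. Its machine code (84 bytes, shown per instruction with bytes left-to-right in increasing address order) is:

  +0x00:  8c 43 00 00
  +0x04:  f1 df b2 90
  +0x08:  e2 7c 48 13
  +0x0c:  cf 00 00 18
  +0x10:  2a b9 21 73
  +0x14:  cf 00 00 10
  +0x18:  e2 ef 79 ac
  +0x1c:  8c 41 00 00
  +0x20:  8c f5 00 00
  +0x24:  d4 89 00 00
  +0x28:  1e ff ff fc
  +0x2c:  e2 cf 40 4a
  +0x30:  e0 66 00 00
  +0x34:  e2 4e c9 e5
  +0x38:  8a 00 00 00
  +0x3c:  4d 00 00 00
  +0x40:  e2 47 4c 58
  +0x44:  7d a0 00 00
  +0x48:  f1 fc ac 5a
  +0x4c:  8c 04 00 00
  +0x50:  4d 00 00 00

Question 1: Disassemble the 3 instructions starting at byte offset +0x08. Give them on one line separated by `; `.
[08] e2 7c 48 13 → 0xe27c4813
  opcode bits[31:24]=0xe2: adi/RI
  rd@[23:20]=0x7 ⇒ sp
  imm@[19:0]=0xc4813 ⇒ #804883
[0c] cf 00 00 18 → 0xcf000018
  opcode bits[31:24]=0xcf: bra/J
  imm@[23:0]=0x18 ⇒ #24
[10] 2a b9 21 73 → 0x2ab92173
  opcode bits[31:24]=0x2a: andi/RI
  rd@[23:20]=0xb ⇒ r11
  imm@[19:0]=0x92173 ⇒ #598387

adi sp, #804883; bra #24; andi r11, #598387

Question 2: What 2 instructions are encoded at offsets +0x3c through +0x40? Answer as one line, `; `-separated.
+0x3c: 4d 00 00 00 ⇒ word 0x4d000000 (big)
  top 8b → 0x4d → stop [N]
+0x40: e2 47 4c 58 ⇒ word 0xe2474c58 (big)
  top 8b → 0xe2 → adi [RI]
  rd@[23:20]=0x4 ⇒ si
  imm@[19:0]=0x74c58 ⇒ #478296

stop; adi si, #478296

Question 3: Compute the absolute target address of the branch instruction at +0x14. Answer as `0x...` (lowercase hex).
0x0338

@+14  big-endian(cf 00 00 10) = 0xcf000010
  opcode bits[31:24]=0xcf: bra/J
  [23:0] imm=16 = #16
  target = base 0x0310 + off 0x14 + 4 + imm 16 = 0x0338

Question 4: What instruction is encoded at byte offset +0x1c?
@+1c  big-endian(8c 41 00 00) = 0x8c410000
  op=0x8c410000>>24=0x8c ⇒ sub (RR)
  rd: (w>>20)&0xf=0x4 → si
  rs: (w>>16)&0xf=0x1 → bx

sub si, bx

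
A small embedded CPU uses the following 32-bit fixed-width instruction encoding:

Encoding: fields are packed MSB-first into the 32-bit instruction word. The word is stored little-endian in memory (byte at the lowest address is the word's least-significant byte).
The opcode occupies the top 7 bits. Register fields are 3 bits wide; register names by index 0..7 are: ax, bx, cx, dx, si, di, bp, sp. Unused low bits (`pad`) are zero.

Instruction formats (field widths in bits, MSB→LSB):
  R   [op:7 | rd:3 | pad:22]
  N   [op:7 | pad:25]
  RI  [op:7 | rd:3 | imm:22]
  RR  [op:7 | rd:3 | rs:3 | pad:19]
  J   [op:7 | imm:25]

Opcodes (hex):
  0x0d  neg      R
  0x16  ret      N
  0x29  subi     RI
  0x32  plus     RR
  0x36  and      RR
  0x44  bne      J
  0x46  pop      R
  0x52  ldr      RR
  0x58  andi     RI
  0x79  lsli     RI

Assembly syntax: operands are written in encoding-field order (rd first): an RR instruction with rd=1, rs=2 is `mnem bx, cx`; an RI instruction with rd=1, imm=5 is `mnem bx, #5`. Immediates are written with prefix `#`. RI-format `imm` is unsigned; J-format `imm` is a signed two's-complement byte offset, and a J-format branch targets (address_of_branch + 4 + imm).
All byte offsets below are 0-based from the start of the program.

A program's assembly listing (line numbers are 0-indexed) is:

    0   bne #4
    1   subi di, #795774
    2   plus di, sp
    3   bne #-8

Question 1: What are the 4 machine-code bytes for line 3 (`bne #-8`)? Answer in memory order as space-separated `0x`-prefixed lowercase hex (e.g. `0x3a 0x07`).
L3: bne op=0x44:7|imm=-8:25 ⇒ 0x89fffff8 ⇒ little f8 ff ff 89

0xf8 0xff 0xff 0x89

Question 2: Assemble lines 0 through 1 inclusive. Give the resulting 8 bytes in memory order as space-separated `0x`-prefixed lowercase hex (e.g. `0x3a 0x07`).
0x04 0x00 0x00 0x88 0x7e 0x24 0x4c 0x53

L0: bne op=0x44:7|imm=4:25 ⇒ 0x88000004 ⇒ little 04 00 00 88
L1: subi op=0x29:7|rd=5:3|imm=795774:22 ⇒ 0x534c247e ⇒ little 7e 24 4c 53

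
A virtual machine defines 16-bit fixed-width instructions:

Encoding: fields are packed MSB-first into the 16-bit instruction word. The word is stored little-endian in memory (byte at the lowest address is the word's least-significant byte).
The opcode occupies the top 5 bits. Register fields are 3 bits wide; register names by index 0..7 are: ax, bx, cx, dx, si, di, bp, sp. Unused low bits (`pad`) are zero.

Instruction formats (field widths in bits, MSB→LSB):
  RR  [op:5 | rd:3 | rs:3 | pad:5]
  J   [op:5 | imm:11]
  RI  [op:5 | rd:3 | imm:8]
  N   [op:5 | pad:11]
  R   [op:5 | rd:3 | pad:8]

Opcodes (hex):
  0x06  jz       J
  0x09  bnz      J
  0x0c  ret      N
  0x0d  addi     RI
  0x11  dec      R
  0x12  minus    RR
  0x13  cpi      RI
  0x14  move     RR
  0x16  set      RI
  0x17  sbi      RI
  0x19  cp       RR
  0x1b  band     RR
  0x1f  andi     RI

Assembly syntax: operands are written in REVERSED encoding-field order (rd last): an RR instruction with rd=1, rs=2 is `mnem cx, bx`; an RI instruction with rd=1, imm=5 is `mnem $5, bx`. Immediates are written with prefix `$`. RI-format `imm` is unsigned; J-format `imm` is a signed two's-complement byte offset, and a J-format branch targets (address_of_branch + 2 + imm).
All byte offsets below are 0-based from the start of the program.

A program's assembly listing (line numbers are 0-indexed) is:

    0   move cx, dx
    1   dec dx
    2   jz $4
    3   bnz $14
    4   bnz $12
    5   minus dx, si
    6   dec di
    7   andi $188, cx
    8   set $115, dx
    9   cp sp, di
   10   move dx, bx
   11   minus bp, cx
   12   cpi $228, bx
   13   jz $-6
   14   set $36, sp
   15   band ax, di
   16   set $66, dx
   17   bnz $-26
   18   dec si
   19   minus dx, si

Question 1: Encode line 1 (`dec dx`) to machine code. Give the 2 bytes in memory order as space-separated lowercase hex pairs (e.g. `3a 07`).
00 8b

L1: dec op=0x11:5|rd=3:3|pad=0:8 ⇒ 0x8b00 ⇒ little 00 8b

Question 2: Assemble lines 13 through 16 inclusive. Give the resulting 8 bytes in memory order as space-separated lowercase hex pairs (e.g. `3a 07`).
fa 37 24 b7 00 dd 42 b3

L13: jz op=0x6:5|imm=-6:11 ⇒ 0x37fa ⇒ little fa 37
L14: set op=0x16:5|rd=7:3|imm=36:8 ⇒ 0xb724 ⇒ little 24 b7
L15: band op=0x1b:5|rd=5:3|rs=0:3|pad=0:5 ⇒ 0xdd00 ⇒ little 00 dd
L16: set op=0x16:5|rd=3:3|imm=66:8 ⇒ 0xb342 ⇒ little 42 b3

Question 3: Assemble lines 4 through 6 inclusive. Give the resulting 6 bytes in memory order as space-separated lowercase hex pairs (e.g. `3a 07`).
L4: bnz op=0x9:5|imm=12:11 ⇒ 0x480c ⇒ little 0c 48
L5: minus op=0x12:5|rd=4:3|rs=3:3|pad=0:5 ⇒ 0x9460 ⇒ little 60 94
L6: dec op=0x11:5|rd=5:3|pad=0:8 ⇒ 0x8d00 ⇒ little 00 8d

0c 48 60 94 00 8d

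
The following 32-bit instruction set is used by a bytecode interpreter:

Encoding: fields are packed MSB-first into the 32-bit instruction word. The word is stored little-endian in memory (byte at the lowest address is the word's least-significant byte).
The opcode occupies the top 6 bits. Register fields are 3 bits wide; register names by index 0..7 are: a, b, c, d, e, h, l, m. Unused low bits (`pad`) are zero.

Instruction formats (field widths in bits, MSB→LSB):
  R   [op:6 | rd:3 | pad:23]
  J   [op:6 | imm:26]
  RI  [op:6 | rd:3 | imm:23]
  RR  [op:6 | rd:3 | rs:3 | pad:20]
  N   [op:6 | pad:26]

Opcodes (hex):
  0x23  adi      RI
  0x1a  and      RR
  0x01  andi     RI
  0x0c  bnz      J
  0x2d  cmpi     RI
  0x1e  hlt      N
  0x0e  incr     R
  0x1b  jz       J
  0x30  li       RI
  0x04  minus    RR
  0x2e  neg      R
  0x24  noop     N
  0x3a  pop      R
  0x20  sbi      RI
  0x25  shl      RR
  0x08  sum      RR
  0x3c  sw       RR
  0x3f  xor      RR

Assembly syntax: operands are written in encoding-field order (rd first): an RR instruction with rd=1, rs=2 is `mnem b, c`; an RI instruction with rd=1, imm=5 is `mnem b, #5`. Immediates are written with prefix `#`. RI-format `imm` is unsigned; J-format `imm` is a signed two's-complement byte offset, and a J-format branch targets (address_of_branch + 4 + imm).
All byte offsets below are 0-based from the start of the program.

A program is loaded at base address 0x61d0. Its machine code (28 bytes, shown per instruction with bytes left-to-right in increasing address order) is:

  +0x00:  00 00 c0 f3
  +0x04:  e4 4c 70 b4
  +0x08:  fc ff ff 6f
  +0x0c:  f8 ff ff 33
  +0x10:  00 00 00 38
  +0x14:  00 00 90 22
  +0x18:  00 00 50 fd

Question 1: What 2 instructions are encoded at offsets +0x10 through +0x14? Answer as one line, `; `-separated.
+0x10: 00 00 00 38 ⇒ word 0x38000000 (little)
  op=0x38000000>>26=0xe ⇒ incr (R)
  [25:23] rd=0 = a
+0x14: 00 00 90 22 ⇒ word 0x22900000 (little)
  op=0x22900000>>26=0x8 ⇒ sum (RR)
  [25:23] rd=5 = h
  [22:20] rs=1 = b

incr a; sum h, b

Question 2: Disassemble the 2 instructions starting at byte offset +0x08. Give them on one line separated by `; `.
jz #-4; bnz #-8

+0x08: fc ff ff 6f ⇒ word 0x6ffffffc (little)
  opcode bits[31:26]=0x1b: jz/J
  imm@[25:0]=0x3fffffc (s26→-4) ⇒ #-4
+0x0c: f8 ff ff 33 ⇒ word 0x33fffff8 (little)
  opcode bits[31:26]=0xc: bnz/J
  imm@[25:0]=0x3fffff8 (s26→-8) ⇒ #-8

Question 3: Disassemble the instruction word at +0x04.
[04] e4 4c 70 b4 → 0xb4704ce4
  top 6b → 0x2d → cmpi [RI]
  [25:23] rd=0 = a
  [22:0] imm=7359716 = #7359716

cmpi a, #7359716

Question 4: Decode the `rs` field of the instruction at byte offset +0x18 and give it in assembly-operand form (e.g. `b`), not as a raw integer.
[18] 00 00 50 fd → 0xfd500000
  op=0xfd500000>>26=0x3f ⇒ xor (RR)
  rd: (w>>23)&0x7=0x2 → c
  rs: (w>>20)&0x7=0x5 → h

h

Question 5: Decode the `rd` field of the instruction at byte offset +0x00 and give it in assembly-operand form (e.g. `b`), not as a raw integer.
off 0x00: read 00 00 c0 f3 as little → 0xf3c00000
  top 6b → 0x3c → sw [RR]
  [25:23] rd=7 = m
  [22:20] rs=4 = e

m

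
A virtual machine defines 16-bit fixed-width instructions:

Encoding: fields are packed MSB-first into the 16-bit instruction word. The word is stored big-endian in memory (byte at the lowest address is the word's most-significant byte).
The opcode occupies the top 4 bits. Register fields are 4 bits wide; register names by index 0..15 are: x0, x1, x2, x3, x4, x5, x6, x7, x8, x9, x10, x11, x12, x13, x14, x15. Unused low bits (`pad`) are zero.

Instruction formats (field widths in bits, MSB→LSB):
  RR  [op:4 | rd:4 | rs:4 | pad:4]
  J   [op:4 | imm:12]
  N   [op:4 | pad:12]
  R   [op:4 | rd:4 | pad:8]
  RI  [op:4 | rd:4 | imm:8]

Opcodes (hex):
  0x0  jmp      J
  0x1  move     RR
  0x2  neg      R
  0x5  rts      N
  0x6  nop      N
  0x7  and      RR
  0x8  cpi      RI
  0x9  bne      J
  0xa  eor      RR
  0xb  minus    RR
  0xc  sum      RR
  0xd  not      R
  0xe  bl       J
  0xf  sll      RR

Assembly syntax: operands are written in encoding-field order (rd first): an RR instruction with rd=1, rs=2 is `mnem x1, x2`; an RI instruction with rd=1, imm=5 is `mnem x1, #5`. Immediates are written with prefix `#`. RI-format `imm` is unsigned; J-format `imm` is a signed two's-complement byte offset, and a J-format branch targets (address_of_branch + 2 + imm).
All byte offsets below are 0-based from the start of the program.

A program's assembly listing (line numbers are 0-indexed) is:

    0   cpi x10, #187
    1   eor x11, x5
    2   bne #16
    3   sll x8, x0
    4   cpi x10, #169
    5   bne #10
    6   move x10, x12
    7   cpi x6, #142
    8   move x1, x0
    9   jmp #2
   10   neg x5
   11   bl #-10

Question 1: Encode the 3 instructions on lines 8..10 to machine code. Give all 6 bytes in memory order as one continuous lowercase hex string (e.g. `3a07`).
L8: move op=0x1:4|rd=1:4|rs=0:4|pad=0:4 ⇒ 0x1100 ⇒ big 11 00
L9: jmp op=0x0:4|imm=2:12 ⇒ 0x0002 ⇒ big 00 02
L10: neg op=0x2:4|rd=5:4|pad=0:8 ⇒ 0x2500 ⇒ big 25 00

110000022500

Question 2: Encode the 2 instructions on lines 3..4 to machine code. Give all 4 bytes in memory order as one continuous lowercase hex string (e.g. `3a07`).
f8008aa9

line 3 (sll): pack op=0xf:4|rd=8:4|rs=0:4|pad=0:4 = 0xf800; big→ f8 00
line 4 (cpi): pack op=0x8:4|rd=10:4|imm=169:8 = 0x8aa9; big→ 8a a9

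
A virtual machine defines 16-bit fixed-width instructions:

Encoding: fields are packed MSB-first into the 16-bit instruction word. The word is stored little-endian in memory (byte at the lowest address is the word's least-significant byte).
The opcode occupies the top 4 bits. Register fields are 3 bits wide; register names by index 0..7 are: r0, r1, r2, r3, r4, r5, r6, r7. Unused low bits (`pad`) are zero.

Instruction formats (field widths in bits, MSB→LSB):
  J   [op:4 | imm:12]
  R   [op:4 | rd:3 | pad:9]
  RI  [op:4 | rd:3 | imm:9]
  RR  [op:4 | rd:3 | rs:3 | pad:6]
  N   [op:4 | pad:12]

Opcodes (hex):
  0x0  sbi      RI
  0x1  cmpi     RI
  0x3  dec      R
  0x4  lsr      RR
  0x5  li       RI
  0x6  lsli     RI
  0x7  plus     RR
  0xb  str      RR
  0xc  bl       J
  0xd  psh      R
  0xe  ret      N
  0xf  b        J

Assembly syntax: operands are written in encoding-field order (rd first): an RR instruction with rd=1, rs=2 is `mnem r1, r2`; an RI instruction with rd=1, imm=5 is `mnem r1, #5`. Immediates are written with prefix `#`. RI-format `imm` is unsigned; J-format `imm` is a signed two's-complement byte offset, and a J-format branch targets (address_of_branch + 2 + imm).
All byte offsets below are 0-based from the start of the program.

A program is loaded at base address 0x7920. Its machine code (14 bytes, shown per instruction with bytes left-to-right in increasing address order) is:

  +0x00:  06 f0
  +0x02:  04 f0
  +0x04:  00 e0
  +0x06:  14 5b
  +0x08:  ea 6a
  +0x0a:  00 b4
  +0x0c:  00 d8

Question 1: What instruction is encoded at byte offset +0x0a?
str r2, r0

+0x0a: 00 b4 ⇒ word 0xb400 (little)
  opcode bits[15:12]=0xb: str/RR
  rd: (w>>9)&0x7=0x2 → r2
  rs: (w>>6)&0x7=0x0 → r0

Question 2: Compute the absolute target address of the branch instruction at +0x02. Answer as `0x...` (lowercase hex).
0x7928

[02] 04 f0 → 0xf004
  top 4b → 0xf → b [J]
  imm: (w>>0)&0xfff=0x4 → #4
  target = base 0x7920 + off 0x02 + 2 + imm 4 = 0x7928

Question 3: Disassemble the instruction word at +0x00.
b #6

[00] 06 f0 → 0xf006
  top 4b → 0xf → b [J]
  [11:0] imm=6 = #6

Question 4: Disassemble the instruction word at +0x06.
off 0x06: read 14 5b as little → 0x5b14
  opcode bits[15:12]=0x5: li/RI
  [11:9] rd=5 = r5
  [8:0] imm=276 = #276

li r5, #276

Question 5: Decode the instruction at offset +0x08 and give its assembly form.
+0x08: ea 6a ⇒ word 0x6aea (little)
  top 4b → 0x6 → lsli [RI]
  [11:9] rd=5 = r5
  [8:0] imm=234 = #234

lsli r5, #234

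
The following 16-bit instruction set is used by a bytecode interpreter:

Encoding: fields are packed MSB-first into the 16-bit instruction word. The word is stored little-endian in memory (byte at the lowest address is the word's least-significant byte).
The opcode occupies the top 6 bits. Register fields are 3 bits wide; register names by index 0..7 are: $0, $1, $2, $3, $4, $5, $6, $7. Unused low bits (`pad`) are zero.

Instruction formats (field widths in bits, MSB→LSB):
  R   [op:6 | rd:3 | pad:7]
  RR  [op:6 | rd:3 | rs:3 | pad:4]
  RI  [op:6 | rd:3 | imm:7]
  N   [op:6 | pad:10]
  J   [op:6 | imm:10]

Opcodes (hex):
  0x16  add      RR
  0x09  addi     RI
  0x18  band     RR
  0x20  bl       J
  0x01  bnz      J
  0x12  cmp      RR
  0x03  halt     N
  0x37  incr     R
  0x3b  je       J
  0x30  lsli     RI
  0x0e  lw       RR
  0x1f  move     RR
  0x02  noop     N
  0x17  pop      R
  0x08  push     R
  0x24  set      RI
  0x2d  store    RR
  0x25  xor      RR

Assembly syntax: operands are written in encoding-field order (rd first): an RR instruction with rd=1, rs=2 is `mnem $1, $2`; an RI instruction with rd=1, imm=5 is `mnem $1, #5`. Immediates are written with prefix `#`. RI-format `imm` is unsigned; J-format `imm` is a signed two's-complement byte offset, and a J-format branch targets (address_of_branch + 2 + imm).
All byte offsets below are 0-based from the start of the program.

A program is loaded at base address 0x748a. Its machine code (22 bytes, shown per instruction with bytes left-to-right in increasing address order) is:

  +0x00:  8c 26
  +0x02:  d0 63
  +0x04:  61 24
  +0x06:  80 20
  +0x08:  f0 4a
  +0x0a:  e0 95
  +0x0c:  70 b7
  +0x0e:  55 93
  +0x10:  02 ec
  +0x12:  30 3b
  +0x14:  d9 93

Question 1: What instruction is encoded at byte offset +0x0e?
+0x0e: 55 93 ⇒ word 0x9355 (little)
  op=0x9355>>10=0x24 ⇒ set (RI)
  rd@[9:7]=0x6 ⇒ $6
  imm@[6:0]=0x55 ⇒ #85

set $6, #85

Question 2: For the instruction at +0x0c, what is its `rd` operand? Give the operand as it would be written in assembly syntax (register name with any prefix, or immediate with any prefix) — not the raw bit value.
$6

@+0c  little-endian(70 b7) = 0xb770
  opcode bits[15:10]=0x2d: store/RR
  rd@[9:7]=0x6 ⇒ $6
  rs@[6:4]=0x7 ⇒ $7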